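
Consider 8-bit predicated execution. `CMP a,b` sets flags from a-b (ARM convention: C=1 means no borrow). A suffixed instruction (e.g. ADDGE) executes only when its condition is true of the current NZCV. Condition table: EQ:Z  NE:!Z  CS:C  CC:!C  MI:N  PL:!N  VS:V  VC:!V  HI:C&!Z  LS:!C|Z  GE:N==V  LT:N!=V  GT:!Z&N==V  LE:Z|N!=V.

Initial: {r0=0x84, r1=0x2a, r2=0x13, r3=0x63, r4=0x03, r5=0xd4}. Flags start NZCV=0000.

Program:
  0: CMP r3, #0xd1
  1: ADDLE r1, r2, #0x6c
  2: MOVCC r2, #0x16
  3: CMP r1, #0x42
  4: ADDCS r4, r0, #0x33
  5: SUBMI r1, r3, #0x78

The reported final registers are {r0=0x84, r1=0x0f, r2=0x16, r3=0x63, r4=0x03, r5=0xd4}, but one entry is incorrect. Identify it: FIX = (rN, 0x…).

FIX = (r1, 0xeb)

[0] flags=1001 → (cmp)
[1] flags=1001 LE?F → skip
[2] flags=1001 CC?T → r2=0x16
[3] flags=1000 → (cmp)
[4] flags=1000 CS?F → skip
[5] flags=1000 MI?T → r1=0xeb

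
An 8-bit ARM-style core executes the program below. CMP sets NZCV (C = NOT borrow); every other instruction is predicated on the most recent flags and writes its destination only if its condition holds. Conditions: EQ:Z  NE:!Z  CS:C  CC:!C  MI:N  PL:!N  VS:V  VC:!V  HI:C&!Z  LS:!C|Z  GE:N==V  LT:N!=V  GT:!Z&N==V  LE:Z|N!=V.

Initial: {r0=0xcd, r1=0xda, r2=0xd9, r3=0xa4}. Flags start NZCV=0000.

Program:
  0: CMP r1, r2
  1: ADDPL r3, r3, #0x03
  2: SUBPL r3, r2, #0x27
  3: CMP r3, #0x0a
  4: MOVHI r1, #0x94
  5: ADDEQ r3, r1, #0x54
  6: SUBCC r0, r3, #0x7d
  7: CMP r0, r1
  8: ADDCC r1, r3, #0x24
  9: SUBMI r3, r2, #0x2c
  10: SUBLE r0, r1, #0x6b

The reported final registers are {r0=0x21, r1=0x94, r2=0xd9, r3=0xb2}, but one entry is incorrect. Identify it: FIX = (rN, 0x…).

FIX = (r0, 0xcd)

[0] flags=0010 → (cmp)
[1] flags=0010 PL?T → r3=0xa7
[2] flags=0010 PL?T → r3=0xb2
[3] flags=1010 → (cmp)
[4] flags=1010 HI?T → r1=0x94
[5] flags=1010 EQ?F → skip
[6] flags=1010 CC?F → skip
[7] flags=0010 → (cmp)
[8] flags=0010 CC?F → skip
[9] flags=0010 MI?F → skip
[10] flags=0010 LE?F → skip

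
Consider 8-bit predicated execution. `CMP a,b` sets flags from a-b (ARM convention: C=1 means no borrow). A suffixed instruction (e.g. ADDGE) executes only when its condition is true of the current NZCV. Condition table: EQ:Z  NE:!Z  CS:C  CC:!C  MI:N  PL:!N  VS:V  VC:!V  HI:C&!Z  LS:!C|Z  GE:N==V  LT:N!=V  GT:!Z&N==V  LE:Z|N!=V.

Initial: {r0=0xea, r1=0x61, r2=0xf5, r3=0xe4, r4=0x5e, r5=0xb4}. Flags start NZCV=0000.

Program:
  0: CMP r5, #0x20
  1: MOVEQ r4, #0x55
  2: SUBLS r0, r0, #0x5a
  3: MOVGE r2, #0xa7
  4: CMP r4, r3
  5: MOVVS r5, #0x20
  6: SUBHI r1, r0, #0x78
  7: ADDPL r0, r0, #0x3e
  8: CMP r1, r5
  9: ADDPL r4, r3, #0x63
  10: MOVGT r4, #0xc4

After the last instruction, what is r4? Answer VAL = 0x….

[0] flags=1010 → (cmp)
[1] flags=1010 EQ?F → skip
[2] flags=1010 LS?F → skip
[3] flags=1010 GE?F → skip
[4] flags=0000 → (cmp)
[5] flags=0000 VS?F → skip
[6] flags=0000 HI?F → skip
[7] flags=0000 PL?T → r0=0x28
[8] flags=1001 → (cmp)
[9] flags=1001 PL?F → skip
[10] flags=1001 GT?T → r4=0xc4

VAL = 0xc4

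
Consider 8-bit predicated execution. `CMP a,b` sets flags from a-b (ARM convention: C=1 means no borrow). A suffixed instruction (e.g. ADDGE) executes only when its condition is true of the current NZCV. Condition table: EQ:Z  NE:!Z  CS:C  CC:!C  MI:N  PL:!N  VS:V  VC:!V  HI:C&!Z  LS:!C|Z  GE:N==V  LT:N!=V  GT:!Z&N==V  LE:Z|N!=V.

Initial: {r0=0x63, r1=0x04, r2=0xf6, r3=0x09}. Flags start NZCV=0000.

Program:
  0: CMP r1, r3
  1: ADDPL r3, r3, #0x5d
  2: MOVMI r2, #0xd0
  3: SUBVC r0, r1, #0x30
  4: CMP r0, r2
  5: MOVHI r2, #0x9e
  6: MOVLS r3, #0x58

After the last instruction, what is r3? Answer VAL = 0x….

0: ✓ CMP  NZCV=1000
1: · ADDPL
2: ✓ MOVMI  r2←0xd0
3: ✓ SUBVC  r0←0xd4
4: ✓ CMP  NZCV=0010
5: ✓ MOVHI  r2←0x9e
6: · MOVLS

VAL = 0x09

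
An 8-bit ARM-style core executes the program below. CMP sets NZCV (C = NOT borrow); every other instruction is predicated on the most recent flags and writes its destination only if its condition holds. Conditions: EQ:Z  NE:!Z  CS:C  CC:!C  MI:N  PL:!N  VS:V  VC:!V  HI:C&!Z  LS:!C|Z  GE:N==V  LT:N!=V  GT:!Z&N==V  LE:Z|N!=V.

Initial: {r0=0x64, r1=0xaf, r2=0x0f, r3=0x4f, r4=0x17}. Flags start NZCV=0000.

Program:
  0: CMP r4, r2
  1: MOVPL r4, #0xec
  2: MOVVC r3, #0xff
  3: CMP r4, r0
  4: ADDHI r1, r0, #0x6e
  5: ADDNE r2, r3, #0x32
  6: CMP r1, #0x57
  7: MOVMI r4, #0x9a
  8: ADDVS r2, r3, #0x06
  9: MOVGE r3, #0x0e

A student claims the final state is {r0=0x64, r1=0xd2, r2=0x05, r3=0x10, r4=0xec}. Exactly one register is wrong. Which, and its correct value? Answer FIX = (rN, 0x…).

[0] flags=0010 → (cmp)
[1] flags=0010 PL?T → r4=0xec
[2] flags=0010 VC?T → r3=0xff
[3] flags=1010 → (cmp)
[4] flags=1010 HI?T → r1=0xd2
[5] flags=1010 NE?T → r2=0x31
[6] flags=0011 → (cmp)
[7] flags=0011 MI?F → skip
[8] flags=0011 VS?T → r2=0x05
[9] flags=0011 GE?F → skip

FIX = (r3, 0xff)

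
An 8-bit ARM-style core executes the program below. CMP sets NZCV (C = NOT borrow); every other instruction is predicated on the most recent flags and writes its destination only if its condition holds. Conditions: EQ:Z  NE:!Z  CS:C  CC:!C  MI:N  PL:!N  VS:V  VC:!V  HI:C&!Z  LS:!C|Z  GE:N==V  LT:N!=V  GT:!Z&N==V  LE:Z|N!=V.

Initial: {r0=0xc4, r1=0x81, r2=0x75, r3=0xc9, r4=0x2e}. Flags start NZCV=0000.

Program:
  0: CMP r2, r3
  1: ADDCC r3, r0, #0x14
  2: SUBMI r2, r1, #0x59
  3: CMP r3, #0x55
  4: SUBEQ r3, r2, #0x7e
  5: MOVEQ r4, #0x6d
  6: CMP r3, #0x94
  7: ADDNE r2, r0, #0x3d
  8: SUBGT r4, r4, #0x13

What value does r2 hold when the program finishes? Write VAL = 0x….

0: ✓ CMP  NZCV=1001
1: ✓ ADDCC  r3←0xd8
2: ✓ SUBMI  r2←0x28
3: ✓ CMP  NZCV=1010
4: · SUBEQ
5: · MOVEQ
6: ✓ CMP  NZCV=0010
7: ✓ ADDNE  r2←0x01
8: ✓ SUBGT  r4←0x1b

VAL = 0x01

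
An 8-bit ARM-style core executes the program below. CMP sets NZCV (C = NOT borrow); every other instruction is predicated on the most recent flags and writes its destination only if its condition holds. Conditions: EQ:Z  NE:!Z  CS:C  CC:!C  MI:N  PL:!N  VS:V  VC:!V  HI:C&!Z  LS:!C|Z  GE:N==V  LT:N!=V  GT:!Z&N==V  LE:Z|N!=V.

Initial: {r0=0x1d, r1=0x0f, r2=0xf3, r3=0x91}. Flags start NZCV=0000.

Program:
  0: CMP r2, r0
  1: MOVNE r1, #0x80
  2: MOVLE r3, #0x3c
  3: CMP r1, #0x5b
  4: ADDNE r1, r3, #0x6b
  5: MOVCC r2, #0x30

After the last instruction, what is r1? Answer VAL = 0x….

[0] flags=1010 → (cmp)
[1] flags=1010 NE?T → r1=0x80
[2] flags=1010 LE?T → r3=0x3c
[3] flags=0011 → (cmp)
[4] flags=0011 NE?T → r1=0xa7
[5] flags=0011 CC?F → skip

VAL = 0xa7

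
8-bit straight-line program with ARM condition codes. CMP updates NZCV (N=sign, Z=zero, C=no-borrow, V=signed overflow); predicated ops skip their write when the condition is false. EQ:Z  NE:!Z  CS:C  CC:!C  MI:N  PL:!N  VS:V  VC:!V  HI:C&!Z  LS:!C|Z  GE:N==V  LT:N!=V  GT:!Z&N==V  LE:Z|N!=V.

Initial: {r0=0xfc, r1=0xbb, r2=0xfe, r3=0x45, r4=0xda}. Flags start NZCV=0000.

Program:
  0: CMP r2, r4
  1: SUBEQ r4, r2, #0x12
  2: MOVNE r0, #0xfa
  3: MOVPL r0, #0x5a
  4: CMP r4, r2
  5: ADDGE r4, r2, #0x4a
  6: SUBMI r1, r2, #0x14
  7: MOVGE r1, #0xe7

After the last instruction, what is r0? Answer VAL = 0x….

[0] flags=0010 → (cmp)
[1] flags=0010 EQ?F → skip
[2] flags=0010 NE?T → r0=0xfa
[3] flags=0010 PL?T → r0=0x5a
[4] flags=1000 → (cmp)
[5] flags=1000 GE?F → skip
[6] flags=1000 MI?T → r1=0xea
[7] flags=1000 GE?F → skip

VAL = 0x5a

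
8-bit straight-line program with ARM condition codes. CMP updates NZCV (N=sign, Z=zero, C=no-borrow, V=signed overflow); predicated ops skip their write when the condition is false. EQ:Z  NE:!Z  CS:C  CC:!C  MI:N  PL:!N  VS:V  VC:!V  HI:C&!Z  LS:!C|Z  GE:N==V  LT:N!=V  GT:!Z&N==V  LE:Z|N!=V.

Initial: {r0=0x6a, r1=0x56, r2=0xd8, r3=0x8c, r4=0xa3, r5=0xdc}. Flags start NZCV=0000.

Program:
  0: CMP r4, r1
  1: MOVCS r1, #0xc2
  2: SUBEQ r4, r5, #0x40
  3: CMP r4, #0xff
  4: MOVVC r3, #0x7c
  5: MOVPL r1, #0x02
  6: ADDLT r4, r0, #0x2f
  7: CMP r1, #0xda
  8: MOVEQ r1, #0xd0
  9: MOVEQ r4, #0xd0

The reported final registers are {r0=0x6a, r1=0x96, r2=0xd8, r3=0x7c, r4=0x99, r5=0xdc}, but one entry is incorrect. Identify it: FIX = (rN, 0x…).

FIX = (r1, 0xc2)

0: ✓ CMP  NZCV=0011
1: ✓ MOVCS  r1←0xc2
2: · SUBEQ
3: ✓ CMP  NZCV=1000
4: ✓ MOVVC  r3←0x7c
5: · MOVPL
6: ✓ ADDLT  r4←0x99
7: ✓ CMP  NZCV=1000
8: · MOVEQ
9: · MOVEQ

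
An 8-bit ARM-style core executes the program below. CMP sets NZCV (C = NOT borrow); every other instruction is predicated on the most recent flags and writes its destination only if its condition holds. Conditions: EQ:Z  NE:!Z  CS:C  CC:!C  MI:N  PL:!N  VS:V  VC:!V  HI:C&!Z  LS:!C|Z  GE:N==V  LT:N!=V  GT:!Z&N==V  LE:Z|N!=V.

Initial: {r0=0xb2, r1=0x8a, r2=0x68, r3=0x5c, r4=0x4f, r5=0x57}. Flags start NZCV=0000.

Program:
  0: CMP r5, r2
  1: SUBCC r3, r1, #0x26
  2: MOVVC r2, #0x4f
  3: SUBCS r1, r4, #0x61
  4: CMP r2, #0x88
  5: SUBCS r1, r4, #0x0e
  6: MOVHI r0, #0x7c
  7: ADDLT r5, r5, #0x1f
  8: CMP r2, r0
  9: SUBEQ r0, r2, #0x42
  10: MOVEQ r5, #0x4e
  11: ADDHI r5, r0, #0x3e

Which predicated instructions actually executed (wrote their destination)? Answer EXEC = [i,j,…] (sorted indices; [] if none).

[0] flags=1000 → (cmp)
[1] flags=1000 CC?T → r3=0x64
[2] flags=1000 VC?T → r2=0x4f
[3] flags=1000 CS?F → skip
[4] flags=1001 → (cmp)
[5] flags=1001 CS?F → skip
[6] flags=1001 HI?F → skip
[7] flags=1001 LT?F → skip
[8] flags=1001 → (cmp)
[9] flags=1001 EQ?F → skip
[10] flags=1001 EQ?F → skip
[11] flags=1001 HI?F → skip

EXEC = [1,2]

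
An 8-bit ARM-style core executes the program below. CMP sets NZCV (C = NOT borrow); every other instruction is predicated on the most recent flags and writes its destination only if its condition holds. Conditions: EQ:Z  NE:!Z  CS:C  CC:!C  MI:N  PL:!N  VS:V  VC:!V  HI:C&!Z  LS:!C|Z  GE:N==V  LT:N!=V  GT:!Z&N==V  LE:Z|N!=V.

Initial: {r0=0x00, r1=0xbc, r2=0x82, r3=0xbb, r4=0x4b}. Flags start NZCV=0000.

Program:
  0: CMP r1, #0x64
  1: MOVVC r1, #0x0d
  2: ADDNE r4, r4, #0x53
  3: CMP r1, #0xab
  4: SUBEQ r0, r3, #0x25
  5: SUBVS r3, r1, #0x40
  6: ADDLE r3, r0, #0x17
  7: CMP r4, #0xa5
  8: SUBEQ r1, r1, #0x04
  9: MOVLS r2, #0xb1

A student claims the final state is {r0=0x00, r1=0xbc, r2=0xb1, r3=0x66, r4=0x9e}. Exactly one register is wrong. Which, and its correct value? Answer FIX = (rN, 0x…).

FIX = (r3, 0xbb)

0: ✓ CMP  NZCV=0011
1: · MOVVC
2: ✓ ADDNE  r4←0x9e
3: ✓ CMP  NZCV=0010
4: · SUBEQ
5: · SUBVS
6: · ADDLE
7: ✓ CMP  NZCV=1000
8: · SUBEQ
9: ✓ MOVLS  r2←0xb1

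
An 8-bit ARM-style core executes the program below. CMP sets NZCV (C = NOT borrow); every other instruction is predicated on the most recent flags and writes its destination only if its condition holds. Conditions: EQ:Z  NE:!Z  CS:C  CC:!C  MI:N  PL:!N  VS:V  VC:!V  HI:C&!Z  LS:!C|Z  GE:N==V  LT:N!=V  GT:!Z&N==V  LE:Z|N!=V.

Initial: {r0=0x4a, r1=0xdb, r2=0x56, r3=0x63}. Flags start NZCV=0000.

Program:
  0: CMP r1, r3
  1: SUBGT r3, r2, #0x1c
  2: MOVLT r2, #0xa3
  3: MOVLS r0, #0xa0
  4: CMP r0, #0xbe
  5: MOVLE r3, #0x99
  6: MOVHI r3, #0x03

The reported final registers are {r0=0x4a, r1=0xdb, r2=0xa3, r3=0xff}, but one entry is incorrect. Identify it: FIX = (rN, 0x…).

0: ✓ CMP  NZCV=0011
1: · SUBGT
2: ✓ MOVLT  r2←0xa3
3: · MOVLS
4: ✓ CMP  NZCV=1001
5: · MOVLE
6: · MOVHI

FIX = (r3, 0x63)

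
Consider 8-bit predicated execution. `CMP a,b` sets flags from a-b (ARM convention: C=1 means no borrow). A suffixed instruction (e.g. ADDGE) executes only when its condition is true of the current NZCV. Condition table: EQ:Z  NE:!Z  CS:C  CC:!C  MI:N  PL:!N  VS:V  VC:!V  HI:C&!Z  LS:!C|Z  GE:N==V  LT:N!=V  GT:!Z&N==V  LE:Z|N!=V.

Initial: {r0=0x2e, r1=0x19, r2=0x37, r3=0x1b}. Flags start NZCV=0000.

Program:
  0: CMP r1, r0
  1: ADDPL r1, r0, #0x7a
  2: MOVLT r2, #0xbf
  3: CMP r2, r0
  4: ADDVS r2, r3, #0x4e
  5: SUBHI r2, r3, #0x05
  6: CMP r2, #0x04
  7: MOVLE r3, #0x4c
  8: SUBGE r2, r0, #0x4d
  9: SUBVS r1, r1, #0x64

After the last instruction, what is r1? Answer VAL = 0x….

0: ✓ CMP  NZCV=1000
1: · ADDPL
2: ✓ MOVLT  r2←0xbf
3: ✓ CMP  NZCV=1010
4: · ADDVS
5: ✓ SUBHI  r2←0x16
6: ✓ CMP  NZCV=0010
7: · MOVLE
8: ✓ SUBGE  r2←0xe1
9: · SUBVS

VAL = 0x19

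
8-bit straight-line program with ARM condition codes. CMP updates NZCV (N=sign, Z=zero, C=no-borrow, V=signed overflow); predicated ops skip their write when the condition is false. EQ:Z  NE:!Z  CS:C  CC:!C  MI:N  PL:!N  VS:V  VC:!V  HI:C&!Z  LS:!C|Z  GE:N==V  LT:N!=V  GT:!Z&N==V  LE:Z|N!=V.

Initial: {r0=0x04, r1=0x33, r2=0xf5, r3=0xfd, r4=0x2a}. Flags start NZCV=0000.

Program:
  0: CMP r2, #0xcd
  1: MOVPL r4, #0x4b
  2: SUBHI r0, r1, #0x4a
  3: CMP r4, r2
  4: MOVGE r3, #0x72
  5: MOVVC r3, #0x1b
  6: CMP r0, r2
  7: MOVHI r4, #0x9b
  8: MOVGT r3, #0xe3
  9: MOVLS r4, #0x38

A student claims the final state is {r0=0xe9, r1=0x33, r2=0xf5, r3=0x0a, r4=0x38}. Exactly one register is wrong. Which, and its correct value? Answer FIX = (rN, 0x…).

FIX = (r3, 0x1b)

[0] flags=0010 → (cmp)
[1] flags=0010 PL?T → r4=0x4b
[2] flags=0010 HI?T → r0=0xe9
[3] flags=0000 → (cmp)
[4] flags=0000 GE?T → r3=0x72
[5] flags=0000 VC?T → r3=0x1b
[6] flags=1000 → (cmp)
[7] flags=1000 HI?F → skip
[8] flags=1000 GT?F → skip
[9] flags=1000 LS?T → r4=0x38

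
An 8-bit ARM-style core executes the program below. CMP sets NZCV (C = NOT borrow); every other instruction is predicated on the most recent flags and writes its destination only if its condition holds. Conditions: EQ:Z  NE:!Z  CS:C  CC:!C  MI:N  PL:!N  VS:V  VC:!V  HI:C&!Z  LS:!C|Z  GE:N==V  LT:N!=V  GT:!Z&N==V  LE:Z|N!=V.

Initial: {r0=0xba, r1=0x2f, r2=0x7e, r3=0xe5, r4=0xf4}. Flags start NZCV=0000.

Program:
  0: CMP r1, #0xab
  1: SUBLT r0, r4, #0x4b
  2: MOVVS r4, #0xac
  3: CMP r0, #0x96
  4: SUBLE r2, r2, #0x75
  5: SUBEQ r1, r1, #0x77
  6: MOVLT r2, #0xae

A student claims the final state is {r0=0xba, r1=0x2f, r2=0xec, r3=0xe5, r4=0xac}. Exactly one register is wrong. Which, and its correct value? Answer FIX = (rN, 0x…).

[0] flags=1001 → (cmp)
[1] flags=1001 LT?F → skip
[2] flags=1001 VS?T → r4=0xac
[3] flags=0010 → (cmp)
[4] flags=0010 LE?F → skip
[5] flags=0010 EQ?F → skip
[6] flags=0010 LT?F → skip

FIX = (r2, 0x7e)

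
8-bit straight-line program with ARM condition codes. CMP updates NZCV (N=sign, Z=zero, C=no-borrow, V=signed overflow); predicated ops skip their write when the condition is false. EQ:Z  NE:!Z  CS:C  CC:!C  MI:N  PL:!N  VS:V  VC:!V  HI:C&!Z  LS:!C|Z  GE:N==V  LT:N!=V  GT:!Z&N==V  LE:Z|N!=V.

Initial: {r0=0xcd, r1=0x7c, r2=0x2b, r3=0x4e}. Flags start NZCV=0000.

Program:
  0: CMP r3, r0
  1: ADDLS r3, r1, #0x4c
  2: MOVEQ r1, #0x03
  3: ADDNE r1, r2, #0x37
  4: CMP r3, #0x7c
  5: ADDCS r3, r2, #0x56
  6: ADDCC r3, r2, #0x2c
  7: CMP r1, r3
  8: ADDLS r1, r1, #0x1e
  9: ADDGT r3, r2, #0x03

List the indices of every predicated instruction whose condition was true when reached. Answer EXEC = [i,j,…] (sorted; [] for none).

EXEC = [1,3,5,8,9]

0: ✓ CMP  NZCV=1001
1: ✓ ADDLS  r3←0xc8
2: · MOVEQ
3: ✓ ADDNE  r1←0x62
4: ✓ CMP  NZCV=0011
5: ✓ ADDCS  r3←0x81
6: · ADDCC
7: ✓ CMP  NZCV=1001
8: ✓ ADDLS  r1←0x80
9: ✓ ADDGT  r3←0x2e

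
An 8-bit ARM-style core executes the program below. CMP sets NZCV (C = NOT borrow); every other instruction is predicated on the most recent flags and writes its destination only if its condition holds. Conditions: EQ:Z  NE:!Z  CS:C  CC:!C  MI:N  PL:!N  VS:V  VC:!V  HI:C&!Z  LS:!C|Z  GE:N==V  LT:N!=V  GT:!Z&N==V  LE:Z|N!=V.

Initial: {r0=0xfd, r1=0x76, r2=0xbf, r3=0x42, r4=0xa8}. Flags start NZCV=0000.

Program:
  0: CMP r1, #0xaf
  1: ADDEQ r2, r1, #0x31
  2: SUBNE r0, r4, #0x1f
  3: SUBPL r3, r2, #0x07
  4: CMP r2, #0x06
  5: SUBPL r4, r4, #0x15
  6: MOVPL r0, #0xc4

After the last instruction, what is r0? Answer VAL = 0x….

[0] flags=1001 → (cmp)
[1] flags=1001 EQ?F → skip
[2] flags=1001 NE?T → r0=0x89
[3] flags=1001 PL?F → skip
[4] flags=1010 → (cmp)
[5] flags=1010 PL?F → skip
[6] flags=1010 PL?F → skip

VAL = 0x89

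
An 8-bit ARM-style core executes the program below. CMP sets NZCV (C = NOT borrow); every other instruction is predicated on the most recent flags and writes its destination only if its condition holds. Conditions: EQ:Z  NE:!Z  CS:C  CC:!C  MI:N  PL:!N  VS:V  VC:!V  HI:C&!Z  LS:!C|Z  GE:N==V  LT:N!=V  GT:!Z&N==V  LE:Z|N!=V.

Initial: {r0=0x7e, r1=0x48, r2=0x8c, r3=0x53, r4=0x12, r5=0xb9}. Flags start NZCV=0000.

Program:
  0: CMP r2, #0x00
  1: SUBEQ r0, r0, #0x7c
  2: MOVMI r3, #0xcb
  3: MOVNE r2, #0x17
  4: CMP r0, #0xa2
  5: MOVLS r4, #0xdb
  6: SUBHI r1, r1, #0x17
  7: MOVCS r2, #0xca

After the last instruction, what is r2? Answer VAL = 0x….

0: ✓ CMP  NZCV=1010
1: · SUBEQ
2: ✓ MOVMI  r3←0xcb
3: ✓ MOVNE  r2←0x17
4: ✓ CMP  NZCV=1001
5: ✓ MOVLS  r4←0xdb
6: · SUBHI
7: · MOVCS

VAL = 0x17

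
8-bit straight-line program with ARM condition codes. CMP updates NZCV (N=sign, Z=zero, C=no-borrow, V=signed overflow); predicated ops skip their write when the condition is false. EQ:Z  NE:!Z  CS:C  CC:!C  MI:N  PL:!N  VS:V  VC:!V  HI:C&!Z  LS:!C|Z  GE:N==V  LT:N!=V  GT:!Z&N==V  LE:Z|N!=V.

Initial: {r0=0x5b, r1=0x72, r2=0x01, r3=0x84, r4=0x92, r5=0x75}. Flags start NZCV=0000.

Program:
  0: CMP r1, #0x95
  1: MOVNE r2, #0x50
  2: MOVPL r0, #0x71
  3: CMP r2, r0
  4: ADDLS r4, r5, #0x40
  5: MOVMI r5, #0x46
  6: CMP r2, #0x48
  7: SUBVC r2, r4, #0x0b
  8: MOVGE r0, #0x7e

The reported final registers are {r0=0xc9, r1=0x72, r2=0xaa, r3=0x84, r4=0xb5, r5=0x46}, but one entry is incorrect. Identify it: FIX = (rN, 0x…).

FIX = (r0, 0x7e)

0: ✓ CMP  NZCV=1001
1: ✓ MOVNE  r2←0x50
2: · MOVPL
3: ✓ CMP  NZCV=1000
4: ✓ ADDLS  r4←0xb5
5: ✓ MOVMI  r5←0x46
6: ✓ CMP  NZCV=0010
7: ✓ SUBVC  r2←0xaa
8: ✓ MOVGE  r0←0x7e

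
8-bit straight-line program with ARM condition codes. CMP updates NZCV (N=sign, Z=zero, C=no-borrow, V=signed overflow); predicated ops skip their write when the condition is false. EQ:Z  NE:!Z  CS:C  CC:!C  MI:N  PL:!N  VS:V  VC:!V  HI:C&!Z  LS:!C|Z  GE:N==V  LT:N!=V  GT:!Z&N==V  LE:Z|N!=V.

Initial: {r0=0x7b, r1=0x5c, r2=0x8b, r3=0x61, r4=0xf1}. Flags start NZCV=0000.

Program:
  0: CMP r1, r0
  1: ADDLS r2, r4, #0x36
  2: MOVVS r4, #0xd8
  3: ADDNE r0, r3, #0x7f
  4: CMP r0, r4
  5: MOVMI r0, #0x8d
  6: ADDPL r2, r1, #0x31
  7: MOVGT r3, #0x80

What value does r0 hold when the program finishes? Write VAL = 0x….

VAL = 0x8d

[0] flags=1000 → (cmp)
[1] flags=1000 LS?T → r2=0x27
[2] flags=1000 VS?F → skip
[3] flags=1000 NE?T → r0=0xe0
[4] flags=1000 → (cmp)
[5] flags=1000 MI?T → r0=0x8d
[6] flags=1000 PL?F → skip
[7] flags=1000 GT?F → skip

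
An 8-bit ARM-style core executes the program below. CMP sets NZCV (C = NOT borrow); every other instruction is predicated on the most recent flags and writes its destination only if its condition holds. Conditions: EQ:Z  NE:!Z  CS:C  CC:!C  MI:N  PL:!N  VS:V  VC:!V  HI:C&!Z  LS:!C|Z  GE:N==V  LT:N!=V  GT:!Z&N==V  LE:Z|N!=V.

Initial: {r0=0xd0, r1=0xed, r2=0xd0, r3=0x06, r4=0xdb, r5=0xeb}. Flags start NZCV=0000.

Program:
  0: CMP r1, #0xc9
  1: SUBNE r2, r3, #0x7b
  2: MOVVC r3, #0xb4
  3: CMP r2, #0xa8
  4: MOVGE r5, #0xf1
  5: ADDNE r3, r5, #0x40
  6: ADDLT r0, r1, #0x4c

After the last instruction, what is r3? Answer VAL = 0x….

VAL = 0x2b

0: ✓ CMP  NZCV=0010
1: ✓ SUBNE  r2←0x8b
2: ✓ MOVVC  r3←0xb4
3: ✓ CMP  NZCV=1000
4: · MOVGE
5: ✓ ADDNE  r3←0x2b
6: ✓ ADDLT  r0←0x39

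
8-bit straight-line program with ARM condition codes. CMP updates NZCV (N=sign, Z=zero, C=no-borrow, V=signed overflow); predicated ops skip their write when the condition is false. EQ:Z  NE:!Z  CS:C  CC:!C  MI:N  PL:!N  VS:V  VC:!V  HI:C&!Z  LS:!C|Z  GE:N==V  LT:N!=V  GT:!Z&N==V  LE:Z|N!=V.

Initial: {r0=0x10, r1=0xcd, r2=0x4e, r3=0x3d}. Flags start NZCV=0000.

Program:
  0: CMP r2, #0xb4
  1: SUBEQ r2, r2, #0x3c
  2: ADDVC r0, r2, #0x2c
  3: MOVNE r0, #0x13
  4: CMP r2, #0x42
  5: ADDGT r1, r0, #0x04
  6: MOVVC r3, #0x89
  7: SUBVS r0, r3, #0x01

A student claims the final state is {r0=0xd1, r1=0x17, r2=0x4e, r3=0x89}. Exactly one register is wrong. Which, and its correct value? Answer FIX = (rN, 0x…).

0: ✓ CMP  NZCV=1001
1: · SUBEQ
2: · ADDVC
3: ✓ MOVNE  r0←0x13
4: ✓ CMP  NZCV=0010
5: ✓ ADDGT  r1←0x17
6: ✓ MOVVC  r3←0x89
7: · SUBVS

FIX = (r0, 0x13)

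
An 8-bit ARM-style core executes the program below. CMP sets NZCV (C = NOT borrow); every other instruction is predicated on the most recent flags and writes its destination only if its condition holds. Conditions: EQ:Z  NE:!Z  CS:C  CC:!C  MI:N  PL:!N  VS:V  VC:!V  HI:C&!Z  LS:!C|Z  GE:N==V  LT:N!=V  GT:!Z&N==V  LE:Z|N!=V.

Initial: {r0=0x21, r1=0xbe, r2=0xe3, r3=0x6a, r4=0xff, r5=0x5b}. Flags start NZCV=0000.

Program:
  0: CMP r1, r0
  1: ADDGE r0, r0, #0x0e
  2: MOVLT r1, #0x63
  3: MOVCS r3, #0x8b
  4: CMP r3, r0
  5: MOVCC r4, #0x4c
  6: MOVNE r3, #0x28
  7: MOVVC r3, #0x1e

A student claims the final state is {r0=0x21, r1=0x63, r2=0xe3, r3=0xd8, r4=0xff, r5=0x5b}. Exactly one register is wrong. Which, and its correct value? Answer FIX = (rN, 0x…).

FIX = (r3, 0x28)

0: ✓ CMP  NZCV=1010
1: · ADDGE
2: ✓ MOVLT  r1←0x63
3: ✓ MOVCS  r3←0x8b
4: ✓ CMP  NZCV=0011
5: · MOVCC
6: ✓ MOVNE  r3←0x28
7: · MOVVC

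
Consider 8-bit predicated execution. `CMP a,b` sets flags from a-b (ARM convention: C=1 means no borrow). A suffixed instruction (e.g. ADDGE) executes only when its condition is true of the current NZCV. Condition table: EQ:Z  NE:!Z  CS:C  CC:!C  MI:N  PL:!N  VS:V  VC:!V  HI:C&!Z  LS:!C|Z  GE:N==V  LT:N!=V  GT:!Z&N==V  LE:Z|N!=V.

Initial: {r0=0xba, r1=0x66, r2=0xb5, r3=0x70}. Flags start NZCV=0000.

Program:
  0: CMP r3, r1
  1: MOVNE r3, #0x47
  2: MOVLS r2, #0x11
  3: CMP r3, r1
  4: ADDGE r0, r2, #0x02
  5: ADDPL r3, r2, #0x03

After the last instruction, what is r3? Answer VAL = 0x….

VAL = 0x47

[0] flags=0010 → (cmp)
[1] flags=0010 NE?T → r3=0x47
[2] flags=0010 LS?F → skip
[3] flags=1000 → (cmp)
[4] flags=1000 GE?F → skip
[5] flags=1000 PL?F → skip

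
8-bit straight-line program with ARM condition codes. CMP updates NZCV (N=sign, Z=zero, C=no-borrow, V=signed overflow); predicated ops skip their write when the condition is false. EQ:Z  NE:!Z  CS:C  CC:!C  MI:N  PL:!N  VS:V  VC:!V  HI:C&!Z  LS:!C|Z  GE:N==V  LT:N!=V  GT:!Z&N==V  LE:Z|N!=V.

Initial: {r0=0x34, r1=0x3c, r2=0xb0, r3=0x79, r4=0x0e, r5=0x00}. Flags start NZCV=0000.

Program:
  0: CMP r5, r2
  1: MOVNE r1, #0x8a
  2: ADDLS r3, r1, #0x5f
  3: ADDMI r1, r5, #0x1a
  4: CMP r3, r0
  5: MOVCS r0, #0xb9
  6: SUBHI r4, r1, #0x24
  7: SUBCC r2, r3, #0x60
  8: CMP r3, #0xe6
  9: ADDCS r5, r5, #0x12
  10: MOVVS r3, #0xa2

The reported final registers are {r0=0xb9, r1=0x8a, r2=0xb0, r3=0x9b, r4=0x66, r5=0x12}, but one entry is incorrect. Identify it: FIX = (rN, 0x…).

FIX = (r3, 0xe9)

0: ✓ CMP  NZCV=0000
1: ✓ MOVNE  r1←0x8a
2: ✓ ADDLS  r3←0xe9
3: · ADDMI
4: ✓ CMP  NZCV=1010
5: ✓ MOVCS  r0←0xb9
6: ✓ SUBHI  r4←0x66
7: · SUBCC
8: ✓ CMP  NZCV=0010
9: ✓ ADDCS  r5←0x12
10: · MOVVS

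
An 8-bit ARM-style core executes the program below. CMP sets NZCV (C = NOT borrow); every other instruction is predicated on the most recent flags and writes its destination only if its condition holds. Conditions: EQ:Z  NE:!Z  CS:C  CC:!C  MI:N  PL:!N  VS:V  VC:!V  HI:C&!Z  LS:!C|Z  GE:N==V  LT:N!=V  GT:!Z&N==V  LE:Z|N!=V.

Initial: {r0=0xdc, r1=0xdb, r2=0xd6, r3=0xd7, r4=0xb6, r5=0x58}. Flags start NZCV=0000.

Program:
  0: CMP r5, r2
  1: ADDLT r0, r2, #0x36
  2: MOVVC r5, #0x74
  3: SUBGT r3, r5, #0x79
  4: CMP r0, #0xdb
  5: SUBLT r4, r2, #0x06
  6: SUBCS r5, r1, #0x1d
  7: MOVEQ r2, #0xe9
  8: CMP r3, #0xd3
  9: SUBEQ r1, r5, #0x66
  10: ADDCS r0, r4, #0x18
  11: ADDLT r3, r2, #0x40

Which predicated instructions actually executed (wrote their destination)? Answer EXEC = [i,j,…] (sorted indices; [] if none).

EXEC = [3,6,10]

0: ✓ CMP  NZCV=1001
1: · ADDLT
2: · MOVVC
3: ✓ SUBGT  r3←0xdf
4: ✓ CMP  NZCV=0010
5: · SUBLT
6: ✓ SUBCS  r5←0xbe
7: · MOVEQ
8: ✓ CMP  NZCV=0010
9: · SUBEQ
10: ✓ ADDCS  r0←0xce
11: · ADDLT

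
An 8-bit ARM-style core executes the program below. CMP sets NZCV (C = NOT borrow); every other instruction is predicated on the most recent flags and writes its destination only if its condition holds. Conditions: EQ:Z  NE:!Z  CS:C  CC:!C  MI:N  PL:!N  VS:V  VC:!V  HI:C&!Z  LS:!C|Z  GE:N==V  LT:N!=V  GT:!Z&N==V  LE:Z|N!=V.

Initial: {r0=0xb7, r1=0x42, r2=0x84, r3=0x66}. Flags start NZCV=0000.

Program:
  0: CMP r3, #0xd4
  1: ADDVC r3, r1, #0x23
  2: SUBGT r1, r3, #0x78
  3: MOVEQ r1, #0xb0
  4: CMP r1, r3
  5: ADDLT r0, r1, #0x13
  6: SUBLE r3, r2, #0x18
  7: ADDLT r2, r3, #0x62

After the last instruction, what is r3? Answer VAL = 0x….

0: ✓ CMP  NZCV=1001
1: · ADDVC
2: ✓ SUBGT  r1←0xee
3: · MOVEQ
4: ✓ CMP  NZCV=1010
5: ✓ ADDLT  r0←0x01
6: ✓ SUBLE  r3←0x6c
7: ✓ ADDLT  r2←0xce

VAL = 0x6c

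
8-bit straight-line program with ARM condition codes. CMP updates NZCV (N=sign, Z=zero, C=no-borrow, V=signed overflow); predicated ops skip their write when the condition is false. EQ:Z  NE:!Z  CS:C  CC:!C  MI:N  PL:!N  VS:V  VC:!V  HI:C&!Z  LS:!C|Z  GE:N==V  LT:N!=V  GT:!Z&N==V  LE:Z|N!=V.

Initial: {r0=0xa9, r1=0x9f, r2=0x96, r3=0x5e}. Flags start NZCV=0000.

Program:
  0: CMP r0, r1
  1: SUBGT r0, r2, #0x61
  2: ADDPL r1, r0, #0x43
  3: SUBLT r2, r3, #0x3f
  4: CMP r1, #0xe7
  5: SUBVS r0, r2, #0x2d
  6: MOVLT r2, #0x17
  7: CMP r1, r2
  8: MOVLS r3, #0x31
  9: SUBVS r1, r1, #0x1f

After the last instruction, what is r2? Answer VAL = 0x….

VAL = 0x96

0: ✓ CMP  NZCV=0010
1: ✓ SUBGT  r0←0x35
2: ✓ ADDPL  r1←0x78
3: · SUBLT
4: ✓ CMP  NZCV=1001
5: ✓ SUBVS  r0←0x69
6: · MOVLT
7: ✓ CMP  NZCV=1001
8: ✓ MOVLS  r3←0x31
9: ✓ SUBVS  r1←0x59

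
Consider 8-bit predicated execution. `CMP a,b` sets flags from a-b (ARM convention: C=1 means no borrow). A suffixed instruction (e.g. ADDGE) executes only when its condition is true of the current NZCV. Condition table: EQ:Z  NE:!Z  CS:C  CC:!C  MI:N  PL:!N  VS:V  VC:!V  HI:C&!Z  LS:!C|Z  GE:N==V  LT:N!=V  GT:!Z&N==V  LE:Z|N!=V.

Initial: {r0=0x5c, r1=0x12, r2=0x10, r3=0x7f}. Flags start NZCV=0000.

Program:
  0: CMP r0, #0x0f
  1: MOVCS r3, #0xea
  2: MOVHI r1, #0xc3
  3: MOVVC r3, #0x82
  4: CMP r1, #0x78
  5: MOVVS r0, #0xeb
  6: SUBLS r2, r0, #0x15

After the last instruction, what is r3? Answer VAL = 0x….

0: ✓ CMP  NZCV=0010
1: ✓ MOVCS  r3←0xea
2: ✓ MOVHI  r1←0xc3
3: ✓ MOVVC  r3←0x82
4: ✓ CMP  NZCV=0011
5: ✓ MOVVS  r0←0xeb
6: · SUBLS

VAL = 0x82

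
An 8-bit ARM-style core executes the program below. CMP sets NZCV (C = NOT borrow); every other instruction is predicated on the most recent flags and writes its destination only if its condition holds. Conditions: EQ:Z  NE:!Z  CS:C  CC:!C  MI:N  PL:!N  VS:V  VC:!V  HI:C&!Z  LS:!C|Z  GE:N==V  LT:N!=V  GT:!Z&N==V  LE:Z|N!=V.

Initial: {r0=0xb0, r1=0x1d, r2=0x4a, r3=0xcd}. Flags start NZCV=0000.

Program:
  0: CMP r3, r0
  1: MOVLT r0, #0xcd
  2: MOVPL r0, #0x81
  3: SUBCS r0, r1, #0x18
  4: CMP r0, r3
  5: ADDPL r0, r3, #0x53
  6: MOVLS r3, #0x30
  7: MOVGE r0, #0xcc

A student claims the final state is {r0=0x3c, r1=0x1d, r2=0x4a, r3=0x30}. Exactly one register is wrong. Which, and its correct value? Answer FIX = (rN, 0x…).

FIX = (r0, 0xcc)

[0] flags=0010 → (cmp)
[1] flags=0010 LT?F → skip
[2] flags=0010 PL?T → r0=0x81
[3] flags=0010 CS?T → r0=0x05
[4] flags=0000 → (cmp)
[5] flags=0000 PL?T → r0=0x20
[6] flags=0000 LS?T → r3=0x30
[7] flags=0000 GE?T → r0=0xcc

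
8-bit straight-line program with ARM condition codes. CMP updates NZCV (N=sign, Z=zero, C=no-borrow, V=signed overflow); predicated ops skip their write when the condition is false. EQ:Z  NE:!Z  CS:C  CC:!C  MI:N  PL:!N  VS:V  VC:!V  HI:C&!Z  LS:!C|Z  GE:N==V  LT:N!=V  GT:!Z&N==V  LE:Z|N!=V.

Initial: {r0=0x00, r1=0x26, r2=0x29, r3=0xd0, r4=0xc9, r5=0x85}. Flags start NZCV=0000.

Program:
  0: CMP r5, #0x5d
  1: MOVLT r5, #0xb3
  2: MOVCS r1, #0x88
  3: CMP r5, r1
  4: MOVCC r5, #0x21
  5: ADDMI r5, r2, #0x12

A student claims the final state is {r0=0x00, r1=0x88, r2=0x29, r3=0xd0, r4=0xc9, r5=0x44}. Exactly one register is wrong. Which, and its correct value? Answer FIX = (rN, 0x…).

0: ✓ CMP  NZCV=0011
1: ✓ MOVLT  r5←0xb3
2: ✓ MOVCS  r1←0x88
3: ✓ CMP  NZCV=0010
4: · MOVCC
5: · ADDMI

FIX = (r5, 0xb3)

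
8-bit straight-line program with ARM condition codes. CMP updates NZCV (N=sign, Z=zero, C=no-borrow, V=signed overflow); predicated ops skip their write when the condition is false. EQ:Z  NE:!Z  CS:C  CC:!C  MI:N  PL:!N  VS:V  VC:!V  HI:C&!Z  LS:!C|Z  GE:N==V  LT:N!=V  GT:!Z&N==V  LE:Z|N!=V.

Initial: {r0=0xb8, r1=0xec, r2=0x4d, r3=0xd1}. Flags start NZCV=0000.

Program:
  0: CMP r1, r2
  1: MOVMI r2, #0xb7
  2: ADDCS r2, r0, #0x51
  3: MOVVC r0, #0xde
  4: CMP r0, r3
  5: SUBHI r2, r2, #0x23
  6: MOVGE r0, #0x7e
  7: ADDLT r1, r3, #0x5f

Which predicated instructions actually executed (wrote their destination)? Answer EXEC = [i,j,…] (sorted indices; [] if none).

[0] flags=1010 → (cmp)
[1] flags=1010 MI?T → r2=0xb7
[2] flags=1010 CS?T → r2=0x09
[3] flags=1010 VC?T → r0=0xde
[4] flags=0010 → (cmp)
[5] flags=0010 HI?T → r2=0xe6
[6] flags=0010 GE?T → r0=0x7e
[7] flags=0010 LT?F → skip

EXEC = [1,2,3,5,6]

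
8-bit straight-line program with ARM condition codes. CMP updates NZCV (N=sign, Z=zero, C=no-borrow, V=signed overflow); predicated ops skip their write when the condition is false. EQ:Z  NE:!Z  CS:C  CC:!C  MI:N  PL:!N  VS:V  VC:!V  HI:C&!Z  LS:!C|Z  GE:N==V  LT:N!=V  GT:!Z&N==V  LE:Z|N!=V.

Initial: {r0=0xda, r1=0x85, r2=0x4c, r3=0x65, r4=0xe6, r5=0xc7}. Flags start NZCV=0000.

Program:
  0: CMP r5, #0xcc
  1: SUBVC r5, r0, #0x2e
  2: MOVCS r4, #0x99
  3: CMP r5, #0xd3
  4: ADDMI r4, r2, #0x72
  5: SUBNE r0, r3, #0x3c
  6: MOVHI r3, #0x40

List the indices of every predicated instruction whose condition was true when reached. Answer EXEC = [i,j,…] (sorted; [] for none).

EXEC = [1,4,5]

[0] flags=1000 → (cmp)
[1] flags=1000 VC?T → r5=0xac
[2] flags=1000 CS?F → skip
[3] flags=1000 → (cmp)
[4] flags=1000 MI?T → r4=0xbe
[5] flags=1000 NE?T → r0=0x29
[6] flags=1000 HI?F → skip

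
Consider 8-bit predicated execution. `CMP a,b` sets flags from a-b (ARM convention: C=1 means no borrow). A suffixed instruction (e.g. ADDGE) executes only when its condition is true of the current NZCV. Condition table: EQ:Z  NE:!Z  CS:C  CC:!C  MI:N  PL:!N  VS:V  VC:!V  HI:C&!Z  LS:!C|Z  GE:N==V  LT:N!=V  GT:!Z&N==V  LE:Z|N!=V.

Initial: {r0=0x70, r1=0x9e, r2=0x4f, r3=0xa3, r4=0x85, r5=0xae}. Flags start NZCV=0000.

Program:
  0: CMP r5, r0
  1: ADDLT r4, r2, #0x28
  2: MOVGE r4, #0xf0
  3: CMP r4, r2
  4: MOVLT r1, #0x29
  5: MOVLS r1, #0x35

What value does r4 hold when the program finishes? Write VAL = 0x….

[0] flags=0011 → (cmp)
[1] flags=0011 LT?T → r4=0x77
[2] flags=0011 GE?F → skip
[3] flags=0010 → (cmp)
[4] flags=0010 LT?F → skip
[5] flags=0010 LS?F → skip

VAL = 0x77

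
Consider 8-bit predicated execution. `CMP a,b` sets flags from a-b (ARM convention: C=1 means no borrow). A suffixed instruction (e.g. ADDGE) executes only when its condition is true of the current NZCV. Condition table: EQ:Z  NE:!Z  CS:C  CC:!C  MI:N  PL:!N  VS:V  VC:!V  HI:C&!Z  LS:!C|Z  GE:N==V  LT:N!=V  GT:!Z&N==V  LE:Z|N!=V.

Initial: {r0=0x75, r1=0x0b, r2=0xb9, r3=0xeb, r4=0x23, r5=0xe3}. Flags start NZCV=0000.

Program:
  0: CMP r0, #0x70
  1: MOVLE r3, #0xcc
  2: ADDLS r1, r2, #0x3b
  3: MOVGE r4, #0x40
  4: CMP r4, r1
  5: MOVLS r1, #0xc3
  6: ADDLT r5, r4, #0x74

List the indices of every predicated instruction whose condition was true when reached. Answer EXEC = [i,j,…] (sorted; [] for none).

EXEC = [3]

[0] flags=0010 → (cmp)
[1] flags=0010 LE?F → skip
[2] flags=0010 LS?F → skip
[3] flags=0010 GE?T → r4=0x40
[4] flags=0010 → (cmp)
[5] flags=0010 LS?F → skip
[6] flags=0010 LT?F → skip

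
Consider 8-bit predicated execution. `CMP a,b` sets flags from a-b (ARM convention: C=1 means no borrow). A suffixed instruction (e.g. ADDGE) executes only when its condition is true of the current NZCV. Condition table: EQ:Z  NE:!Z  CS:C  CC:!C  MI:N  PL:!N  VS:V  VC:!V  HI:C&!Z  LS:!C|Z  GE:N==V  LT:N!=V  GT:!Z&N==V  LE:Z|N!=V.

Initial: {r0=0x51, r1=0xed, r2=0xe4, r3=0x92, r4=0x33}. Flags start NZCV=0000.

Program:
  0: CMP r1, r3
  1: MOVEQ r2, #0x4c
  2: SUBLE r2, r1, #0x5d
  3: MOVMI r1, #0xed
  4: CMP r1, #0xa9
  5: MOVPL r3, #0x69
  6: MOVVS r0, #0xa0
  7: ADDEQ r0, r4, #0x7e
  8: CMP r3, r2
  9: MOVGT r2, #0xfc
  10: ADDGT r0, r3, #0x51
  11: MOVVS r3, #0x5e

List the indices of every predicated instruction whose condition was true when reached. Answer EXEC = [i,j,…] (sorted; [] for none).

0: ✓ CMP  NZCV=0010
1: · MOVEQ
2: · SUBLE
3: · MOVMI
4: ✓ CMP  NZCV=0010
5: ✓ MOVPL  r3←0x69
6: · MOVVS
7: · ADDEQ
8: ✓ CMP  NZCV=1001
9: ✓ MOVGT  r2←0xfc
10: ✓ ADDGT  r0←0xba
11: ✓ MOVVS  r3←0x5e

EXEC = [5,9,10,11]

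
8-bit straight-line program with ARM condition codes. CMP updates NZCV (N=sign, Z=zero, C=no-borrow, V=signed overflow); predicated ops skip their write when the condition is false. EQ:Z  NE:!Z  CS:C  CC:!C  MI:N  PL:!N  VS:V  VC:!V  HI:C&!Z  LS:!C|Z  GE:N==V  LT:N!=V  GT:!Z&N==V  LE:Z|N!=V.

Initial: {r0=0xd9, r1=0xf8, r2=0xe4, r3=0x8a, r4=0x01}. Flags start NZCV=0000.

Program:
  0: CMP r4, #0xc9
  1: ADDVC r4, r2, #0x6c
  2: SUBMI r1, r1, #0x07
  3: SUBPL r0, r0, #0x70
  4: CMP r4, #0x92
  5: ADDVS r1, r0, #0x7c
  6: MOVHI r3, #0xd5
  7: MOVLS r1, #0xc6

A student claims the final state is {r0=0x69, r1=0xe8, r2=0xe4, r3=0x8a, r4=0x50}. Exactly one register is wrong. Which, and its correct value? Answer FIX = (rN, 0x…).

[0] flags=0000 → (cmp)
[1] flags=0000 VC?T → r4=0x50
[2] flags=0000 MI?F → skip
[3] flags=0000 PL?T → r0=0x69
[4] flags=1001 → (cmp)
[5] flags=1001 VS?T → r1=0xe5
[6] flags=1001 HI?F → skip
[7] flags=1001 LS?T → r1=0xc6

FIX = (r1, 0xc6)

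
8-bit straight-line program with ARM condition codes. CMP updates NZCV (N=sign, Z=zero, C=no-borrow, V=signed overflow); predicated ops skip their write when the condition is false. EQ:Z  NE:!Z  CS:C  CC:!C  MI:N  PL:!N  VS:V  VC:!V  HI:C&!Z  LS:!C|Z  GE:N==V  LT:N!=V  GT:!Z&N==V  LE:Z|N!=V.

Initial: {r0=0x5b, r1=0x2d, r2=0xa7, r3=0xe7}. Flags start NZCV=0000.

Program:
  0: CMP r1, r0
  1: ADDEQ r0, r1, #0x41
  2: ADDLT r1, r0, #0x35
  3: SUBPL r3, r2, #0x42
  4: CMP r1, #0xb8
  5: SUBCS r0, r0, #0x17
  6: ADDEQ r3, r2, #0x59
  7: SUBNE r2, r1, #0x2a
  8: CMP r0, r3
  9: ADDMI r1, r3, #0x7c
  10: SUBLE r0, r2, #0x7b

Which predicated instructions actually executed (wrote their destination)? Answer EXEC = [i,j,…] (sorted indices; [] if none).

EXEC = [2,7]

0: ✓ CMP  NZCV=1000
1: · ADDEQ
2: ✓ ADDLT  r1←0x90
3: · SUBPL
4: ✓ CMP  NZCV=1000
5: · SUBCS
6: · ADDEQ
7: ✓ SUBNE  r2←0x66
8: ✓ CMP  NZCV=0000
9: · ADDMI
10: · SUBLE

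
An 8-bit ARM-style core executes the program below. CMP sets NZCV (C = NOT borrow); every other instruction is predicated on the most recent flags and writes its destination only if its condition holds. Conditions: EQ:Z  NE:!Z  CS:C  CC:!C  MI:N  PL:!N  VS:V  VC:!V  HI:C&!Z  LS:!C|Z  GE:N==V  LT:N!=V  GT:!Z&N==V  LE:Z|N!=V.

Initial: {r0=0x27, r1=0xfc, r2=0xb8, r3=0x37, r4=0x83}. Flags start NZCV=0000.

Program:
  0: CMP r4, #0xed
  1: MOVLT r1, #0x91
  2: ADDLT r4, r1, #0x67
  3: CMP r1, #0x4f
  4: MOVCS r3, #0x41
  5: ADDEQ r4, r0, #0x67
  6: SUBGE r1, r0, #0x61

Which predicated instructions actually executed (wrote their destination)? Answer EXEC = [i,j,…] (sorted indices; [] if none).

EXEC = [1,2,4]

[0] flags=1000 → (cmp)
[1] flags=1000 LT?T → r1=0x91
[2] flags=1000 LT?T → r4=0xf8
[3] flags=0011 → (cmp)
[4] flags=0011 CS?T → r3=0x41
[5] flags=0011 EQ?F → skip
[6] flags=0011 GE?F → skip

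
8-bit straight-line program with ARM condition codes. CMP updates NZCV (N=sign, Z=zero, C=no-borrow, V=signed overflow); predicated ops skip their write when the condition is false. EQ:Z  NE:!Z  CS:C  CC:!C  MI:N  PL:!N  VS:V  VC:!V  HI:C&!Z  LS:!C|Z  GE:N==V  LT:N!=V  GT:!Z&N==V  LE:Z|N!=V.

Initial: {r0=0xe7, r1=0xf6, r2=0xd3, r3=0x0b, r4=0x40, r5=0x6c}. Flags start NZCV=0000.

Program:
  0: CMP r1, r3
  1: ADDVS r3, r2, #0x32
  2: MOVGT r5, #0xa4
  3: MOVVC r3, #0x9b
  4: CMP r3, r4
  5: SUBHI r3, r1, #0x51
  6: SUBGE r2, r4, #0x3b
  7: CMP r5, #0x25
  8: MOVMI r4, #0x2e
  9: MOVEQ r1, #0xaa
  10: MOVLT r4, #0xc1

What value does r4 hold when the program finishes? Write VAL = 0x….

VAL = 0x40

[0] flags=1010 → (cmp)
[1] flags=1010 VS?F → skip
[2] flags=1010 GT?F → skip
[3] flags=1010 VC?T → r3=0x9b
[4] flags=0011 → (cmp)
[5] flags=0011 HI?T → r3=0xa5
[6] flags=0011 GE?F → skip
[7] flags=0010 → (cmp)
[8] flags=0010 MI?F → skip
[9] flags=0010 EQ?F → skip
[10] flags=0010 LT?F → skip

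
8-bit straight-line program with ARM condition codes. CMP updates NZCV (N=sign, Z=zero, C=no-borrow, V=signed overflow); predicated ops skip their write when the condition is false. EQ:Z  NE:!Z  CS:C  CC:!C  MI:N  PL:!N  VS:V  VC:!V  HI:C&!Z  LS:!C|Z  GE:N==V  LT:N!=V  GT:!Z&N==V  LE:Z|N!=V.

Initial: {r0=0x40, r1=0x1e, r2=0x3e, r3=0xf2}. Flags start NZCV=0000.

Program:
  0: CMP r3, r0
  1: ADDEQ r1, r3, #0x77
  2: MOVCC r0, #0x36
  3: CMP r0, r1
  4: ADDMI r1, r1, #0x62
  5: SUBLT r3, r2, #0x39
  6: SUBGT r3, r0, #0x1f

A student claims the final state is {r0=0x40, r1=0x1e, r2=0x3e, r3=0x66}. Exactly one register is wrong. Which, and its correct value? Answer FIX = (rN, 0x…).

FIX = (r3, 0x21)

0: ✓ CMP  NZCV=1010
1: · ADDEQ
2: · MOVCC
3: ✓ CMP  NZCV=0010
4: · ADDMI
5: · SUBLT
6: ✓ SUBGT  r3←0x21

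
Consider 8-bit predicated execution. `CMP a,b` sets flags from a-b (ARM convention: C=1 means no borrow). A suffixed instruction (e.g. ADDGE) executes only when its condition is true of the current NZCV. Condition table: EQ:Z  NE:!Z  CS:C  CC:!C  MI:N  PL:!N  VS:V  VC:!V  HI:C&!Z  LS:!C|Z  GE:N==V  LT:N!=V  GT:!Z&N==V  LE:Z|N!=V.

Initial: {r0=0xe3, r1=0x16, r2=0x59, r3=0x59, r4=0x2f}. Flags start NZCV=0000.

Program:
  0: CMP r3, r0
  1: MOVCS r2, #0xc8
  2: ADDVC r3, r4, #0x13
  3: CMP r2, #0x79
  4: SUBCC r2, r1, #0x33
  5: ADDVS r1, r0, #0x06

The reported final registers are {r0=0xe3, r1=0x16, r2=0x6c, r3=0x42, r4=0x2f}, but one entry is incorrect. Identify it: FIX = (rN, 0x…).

[0] flags=0000 → (cmp)
[1] flags=0000 CS?F → skip
[2] flags=0000 VC?T → r3=0x42
[3] flags=1000 → (cmp)
[4] flags=1000 CC?T → r2=0xe3
[5] flags=1000 VS?F → skip

FIX = (r2, 0xe3)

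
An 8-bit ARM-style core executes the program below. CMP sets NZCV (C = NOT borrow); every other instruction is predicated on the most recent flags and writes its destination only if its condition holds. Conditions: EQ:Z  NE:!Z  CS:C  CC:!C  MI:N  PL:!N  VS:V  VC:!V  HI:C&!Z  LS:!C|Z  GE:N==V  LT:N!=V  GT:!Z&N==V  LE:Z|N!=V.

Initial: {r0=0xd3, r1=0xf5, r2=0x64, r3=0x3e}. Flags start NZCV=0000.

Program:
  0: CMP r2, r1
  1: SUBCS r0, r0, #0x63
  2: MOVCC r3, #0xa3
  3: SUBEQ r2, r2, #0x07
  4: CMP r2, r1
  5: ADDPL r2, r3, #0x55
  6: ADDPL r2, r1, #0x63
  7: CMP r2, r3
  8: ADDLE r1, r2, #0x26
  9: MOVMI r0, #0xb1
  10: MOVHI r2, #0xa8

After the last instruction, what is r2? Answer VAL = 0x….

0: ✓ CMP  NZCV=0000
1: · SUBCS
2: ✓ MOVCC  r3←0xa3
3: · SUBEQ
4: ✓ CMP  NZCV=0000
5: ✓ ADDPL  r2←0xf8
6: ✓ ADDPL  r2←0x58
7: ✓ CMP  NZCV=1001
8: · ADDLE
9: ✓ MOVMI  r0←0xb1
10: · MOVHI

VAL = 0x58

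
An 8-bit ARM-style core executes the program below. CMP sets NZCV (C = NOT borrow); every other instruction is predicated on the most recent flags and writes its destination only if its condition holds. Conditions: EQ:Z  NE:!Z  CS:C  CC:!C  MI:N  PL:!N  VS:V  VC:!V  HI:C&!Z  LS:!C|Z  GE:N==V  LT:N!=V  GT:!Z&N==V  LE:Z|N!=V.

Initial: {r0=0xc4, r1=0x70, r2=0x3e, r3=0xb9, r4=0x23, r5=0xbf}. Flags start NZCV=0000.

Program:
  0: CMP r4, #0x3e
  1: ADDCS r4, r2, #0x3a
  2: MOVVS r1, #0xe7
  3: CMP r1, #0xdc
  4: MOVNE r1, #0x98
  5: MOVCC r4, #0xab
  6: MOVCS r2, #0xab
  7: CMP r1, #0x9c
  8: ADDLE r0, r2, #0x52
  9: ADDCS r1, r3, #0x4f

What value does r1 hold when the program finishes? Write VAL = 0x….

VAL = 0x98

[0] flags=1000 → (cmp)
[1] flags=1000 CS?F → skip
[2] flags=1000 VS?F → skip
[3] flags=1001 → (cmp)
[4] flags=1001 NE?T → r1=0x98
[5] flags=1001 CC?T → r4=0xab
[6] flags=1001 CS?F → skip
[7] flags=1000 → (cmp)
[8] flags=1000 LE?T → r0=0x90
[9] flags=1000 CS?F → skip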